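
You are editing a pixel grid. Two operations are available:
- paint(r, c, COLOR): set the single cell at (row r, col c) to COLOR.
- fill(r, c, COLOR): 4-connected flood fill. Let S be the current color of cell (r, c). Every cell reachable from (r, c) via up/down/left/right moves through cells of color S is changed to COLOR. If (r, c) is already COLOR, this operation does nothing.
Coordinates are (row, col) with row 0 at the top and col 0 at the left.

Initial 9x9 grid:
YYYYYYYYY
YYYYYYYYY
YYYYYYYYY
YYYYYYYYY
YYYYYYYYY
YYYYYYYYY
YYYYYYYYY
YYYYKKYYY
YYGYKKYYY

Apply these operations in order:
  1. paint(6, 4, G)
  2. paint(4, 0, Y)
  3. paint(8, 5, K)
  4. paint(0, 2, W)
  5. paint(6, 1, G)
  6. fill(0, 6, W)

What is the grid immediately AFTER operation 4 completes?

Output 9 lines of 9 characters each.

Answer: YYWYYYYYY
YYYYYYYYY
YYYYYYYYY
YYYYYYYYY
YYYYYYYYY
YYYYYYYYY
YYYYGYYYY
YYYYKKYYY
YYGYKKYYY

Derivation:
After op 1 paint(6,4,G):
YYYYYYYYY
YYYYYYYYY
YYYYYYYYY
YYYYYYYYY
YYYYYYYYY
YYYYYYYYY
YYYYGYYYY
YYYYKKYYY
YYGYKKYYY
After op 2 paint(4,0,Y):
YYYYYYYYY
YYYYYYYYY
YYYYYYYYY
YYYYYYYYY
YYYYYYYYY
YYYYYYYYY
YYYYGYYYY
YYYYKKYYY
YYGYKKYYY
After op 3 paint(8,5,K):
YYYYYYYYY
YYYYYYYYY
YYYYYYYYY
YYYYYYYYY
YYYYYYYYY
YYYYYYYYY
YYYYGYYYY
YYYYKKYYY
YYGYKKYYY
After op 4 paint(0,2,W):
YYWYYYYYY
YYYYYYYYY
YYYYYYYYY
YYYYYYYYY
YYYYYYYYY
YYYYYYYYY
YYYYGYYYY
YYYYKKYYY
YYGYKKYYY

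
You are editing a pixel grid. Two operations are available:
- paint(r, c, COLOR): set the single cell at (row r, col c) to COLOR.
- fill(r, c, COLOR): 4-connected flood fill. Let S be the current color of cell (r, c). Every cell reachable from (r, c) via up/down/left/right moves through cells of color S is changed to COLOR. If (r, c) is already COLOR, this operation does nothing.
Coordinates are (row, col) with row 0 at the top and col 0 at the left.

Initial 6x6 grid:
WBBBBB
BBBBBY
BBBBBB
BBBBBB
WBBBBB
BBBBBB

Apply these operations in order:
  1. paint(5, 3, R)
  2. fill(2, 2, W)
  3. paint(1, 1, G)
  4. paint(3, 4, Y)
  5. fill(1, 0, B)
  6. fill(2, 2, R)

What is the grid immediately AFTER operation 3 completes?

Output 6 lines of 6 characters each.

Answer: WWWWWW
WGWWWY
WWWWWW
WWWWWW
WWWWWW
WWWRWW

Derivation:
After op 1 paint(5,3,R):
WBBBBB
BBBBBY
BBBBBB
BBBBBB
WBBBBB
BBBRBB
After op 2 fill(2,2,W) [32 cells changed]:
WWWWWW
WWWWWY
WWWWWW
WWWWWW
WWWWWW
WWWRWW
After op 3 paint(1,1,G):
WWWWWW
WGWWWY
WWWWWW
WWWWWW
WWWWWW
WWWRWW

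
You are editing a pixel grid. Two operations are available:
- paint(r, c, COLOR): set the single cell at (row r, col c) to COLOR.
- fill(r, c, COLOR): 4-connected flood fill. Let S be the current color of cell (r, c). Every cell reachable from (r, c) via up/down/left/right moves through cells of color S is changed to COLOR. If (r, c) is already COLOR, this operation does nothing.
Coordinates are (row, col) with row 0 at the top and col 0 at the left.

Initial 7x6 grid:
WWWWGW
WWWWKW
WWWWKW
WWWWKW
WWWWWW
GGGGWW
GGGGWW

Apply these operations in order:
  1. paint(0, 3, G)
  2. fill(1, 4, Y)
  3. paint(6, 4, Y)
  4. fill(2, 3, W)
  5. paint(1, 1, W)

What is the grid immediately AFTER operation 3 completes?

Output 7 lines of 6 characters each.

After op 1 paint(0,3,G):
WWWGGW
WWWWKW
WWWWKW
WWWWKW
WWWWWW
GGGGWW
GGGGWW
After op 2 fill(1,4,Y) [3 cells changed]:
WWWGGW
WWWWYW
WWWWYW
WWWWYW
WWWWWW
GGGGWW
GGGGWW
After op 3 paint(6,4,Y):
WWWGGW
WWWWYW
WWWWYW
WWWWYW
WWWWWW
GGGGWW
GGGGYW

Answer: WWWGGW
WWWWYW
WWWWYW
WWWWYW
WWWWWW
GGGGWW
GGGGYW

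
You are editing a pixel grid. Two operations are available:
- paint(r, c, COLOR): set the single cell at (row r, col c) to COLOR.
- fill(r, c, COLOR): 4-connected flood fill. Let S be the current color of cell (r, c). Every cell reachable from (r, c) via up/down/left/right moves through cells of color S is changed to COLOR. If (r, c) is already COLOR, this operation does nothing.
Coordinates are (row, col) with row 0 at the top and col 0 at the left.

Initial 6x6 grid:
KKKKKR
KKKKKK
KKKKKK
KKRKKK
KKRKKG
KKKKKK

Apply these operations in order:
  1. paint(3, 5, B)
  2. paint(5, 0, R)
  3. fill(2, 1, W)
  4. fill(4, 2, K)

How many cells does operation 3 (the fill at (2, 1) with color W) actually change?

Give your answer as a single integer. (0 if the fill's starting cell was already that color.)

After op 1 paint(3,5,B):
KKKKKR
KKKKKK
KKKKKK
KKRKKB
KKRKKG
KKKKKK
After op 2 paint(5,0,R):
KKKKKR
KKKKKK
KKKKKK
KKRKKB
KKRKKG
RKKKKK
After op 3 fill(2,1,W) [30 cells changed]:
WWWWWR
WWWWWW
WWWWWW
WWRWWB
WWRWWG
RWWWWW

Answer: 30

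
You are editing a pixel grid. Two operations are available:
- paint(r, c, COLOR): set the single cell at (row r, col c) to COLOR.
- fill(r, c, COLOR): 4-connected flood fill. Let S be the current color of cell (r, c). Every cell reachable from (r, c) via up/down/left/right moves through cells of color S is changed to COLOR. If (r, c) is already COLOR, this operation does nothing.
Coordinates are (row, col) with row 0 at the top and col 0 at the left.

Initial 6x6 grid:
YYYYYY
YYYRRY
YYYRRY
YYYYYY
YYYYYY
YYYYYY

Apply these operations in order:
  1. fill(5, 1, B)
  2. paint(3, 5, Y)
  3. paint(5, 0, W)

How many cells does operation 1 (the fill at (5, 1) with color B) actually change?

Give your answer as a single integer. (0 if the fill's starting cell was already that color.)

Answer: 32

Derivation:
After op 1 fill(5,1,B) [32 cells changed]:
BBBBBB
BBBRRB
BBBRRB
BBBBBB
BBBBBB
BBBBBB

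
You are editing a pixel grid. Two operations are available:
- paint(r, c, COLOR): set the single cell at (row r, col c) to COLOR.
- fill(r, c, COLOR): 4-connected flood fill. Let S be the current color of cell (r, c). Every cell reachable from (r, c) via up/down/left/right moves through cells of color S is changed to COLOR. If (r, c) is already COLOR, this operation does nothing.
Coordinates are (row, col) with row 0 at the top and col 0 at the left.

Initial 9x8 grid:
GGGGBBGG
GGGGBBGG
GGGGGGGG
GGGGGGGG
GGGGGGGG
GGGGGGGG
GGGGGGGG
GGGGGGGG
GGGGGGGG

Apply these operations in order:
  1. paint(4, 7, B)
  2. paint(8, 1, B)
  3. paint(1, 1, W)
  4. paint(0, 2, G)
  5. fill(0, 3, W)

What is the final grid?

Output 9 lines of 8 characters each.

After op 1 paint(4,7,B):
GGGGBBGG
GGGGBBGG
GGGGGGGG
GGGGGGGG
GGGGGGGB
GGGGGGGG
GGGGGGGG
GGGGGGGG
GGGGGGGG
After op 2 paint(8,1,B):
GGGGBBGG
GGGGBBGG
GGGGGGGG
GGGGGGGG
GGGGGGGB
GGGGGGGG
GGGGGGGG
GGGGGGGG
GBGGGGGG
After op 3 paint(1,1,W):
GGGGBBGG
GWGGBBGG
GGGGGGGG
GGGGGGGG
GGGGGGGB
GGGGGGGG
GGGGGGGG
GGGGGGGG
GBGGGGGG
After op 4 paint(0,2,G):
GGGGBBGG
GWGGBBGG
GGGGGGGG
GGGGGGGG
GGGGGGGB
GGGGGGGG
GGGGGGGG
GGGGGGGG
GBGGGGGG
After op 5 fill(0,3,W) [65 cells changed]:
WWWWBBWW
WWWWBBWW
WWWWWWWW
WWWWWWWW
WWWWWWWB
WWWWWWWW
WWWWWWWW
WWWWWWWW
WBWWWWWW

Answer: WWWWBBWW
WWWWBBWW
WWWWWWWW
WWWWWWWW
WWWWWWWB
WWWWWWWW
WWWWWWWW
WWWWWWWW
WBWWWWWW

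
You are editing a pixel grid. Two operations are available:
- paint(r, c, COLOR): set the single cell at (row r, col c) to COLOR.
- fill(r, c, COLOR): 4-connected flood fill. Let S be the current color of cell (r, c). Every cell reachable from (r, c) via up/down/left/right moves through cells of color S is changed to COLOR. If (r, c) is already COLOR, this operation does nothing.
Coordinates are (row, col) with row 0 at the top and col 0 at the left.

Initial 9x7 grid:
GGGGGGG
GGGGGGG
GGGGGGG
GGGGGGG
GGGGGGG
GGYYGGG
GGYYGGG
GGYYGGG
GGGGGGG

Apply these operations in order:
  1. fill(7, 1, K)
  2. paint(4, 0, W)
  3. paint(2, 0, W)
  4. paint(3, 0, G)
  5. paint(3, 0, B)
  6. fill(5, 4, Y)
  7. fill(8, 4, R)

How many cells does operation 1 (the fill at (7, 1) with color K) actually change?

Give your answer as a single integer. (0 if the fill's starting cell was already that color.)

After op 1 fill(7,1,K) [57 cells changed]:
KKKKKKK
KKKKKKK
KKKKKKK
KKKKKKK
KKKKKKK
KKYYKKK
KKYYKKK
KKYYKKK
KKKKKKK

Answer: 57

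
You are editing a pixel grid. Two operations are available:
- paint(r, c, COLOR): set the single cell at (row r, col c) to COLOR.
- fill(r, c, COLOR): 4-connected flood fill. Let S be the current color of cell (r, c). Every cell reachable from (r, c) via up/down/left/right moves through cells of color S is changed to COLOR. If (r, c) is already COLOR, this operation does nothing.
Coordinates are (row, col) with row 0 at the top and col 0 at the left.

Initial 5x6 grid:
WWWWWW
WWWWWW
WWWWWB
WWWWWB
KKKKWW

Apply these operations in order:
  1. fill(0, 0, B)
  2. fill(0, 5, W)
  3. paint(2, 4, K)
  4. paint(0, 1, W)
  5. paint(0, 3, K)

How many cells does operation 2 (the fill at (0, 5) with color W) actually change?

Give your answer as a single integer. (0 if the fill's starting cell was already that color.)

Answer: 26

Derivation:
After op 1 fill(0,0,B) [24 cells changed]:
BBBBBB
BBBBBB
BBBBBB
BBBBBB
KKKKBB
After op 2 fill(0,5,W) [26 cells changed]:
WWWWWW
WWWWWW
WWWWWW
WWWWWW
KKKKWW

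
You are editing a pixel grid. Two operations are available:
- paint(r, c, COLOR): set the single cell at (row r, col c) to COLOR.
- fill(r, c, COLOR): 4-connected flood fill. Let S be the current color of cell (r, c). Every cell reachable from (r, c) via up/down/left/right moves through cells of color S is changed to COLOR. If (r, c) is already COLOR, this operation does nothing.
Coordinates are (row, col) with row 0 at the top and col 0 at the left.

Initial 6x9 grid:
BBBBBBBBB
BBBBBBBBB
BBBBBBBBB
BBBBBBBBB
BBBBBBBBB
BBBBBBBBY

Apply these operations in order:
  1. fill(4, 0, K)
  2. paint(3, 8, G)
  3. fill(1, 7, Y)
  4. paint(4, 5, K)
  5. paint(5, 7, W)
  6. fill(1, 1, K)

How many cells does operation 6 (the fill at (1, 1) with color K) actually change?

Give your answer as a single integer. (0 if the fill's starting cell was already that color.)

After op 1 fill(4,0,K) [53 cells changed]:
KKKKKKKKK
KKKKKKKKK
KKKKKKKKK
KKKKKKKKK
KKKKKKKKK
KKKKKKKKY
After op 2 paint(3,8,G):
KKKKKKKKK
KKKKKKKKK
KKKKKKKKK
KKKKKKKKG
KKKKKKKKK
KKKKKKKKY
After op 3 fill(1,7,Y) [52 cells changed]:
YYYYYYYYY
YYYYYYYYY
YYYYYYYYY
YYYYYYYYG
YYYYYYYYY
YYYYYYYYY
After op 4 paint(4,5,K):
YYYYYYYYY
YYYYYYYYY
YYYYYYYYY
YYYYYYYYG
YYYYYKYYY
YYYYYYYYY
After op 5 paint(5,7,W):
YYYYYYYYY
YYYYYYYYY
YYYYYYYYY
YYYYYYYYG
YYYYYKYYY
YYYYYYYWY
After op 6 fill(1,1,K) [51 cells changed]:
KKKKKKKKK
KKKKKKKKK
KKKKKKKKK
KKKKKKKKG
KKKKKKKKK
KKKKKKKWK

Answer: 51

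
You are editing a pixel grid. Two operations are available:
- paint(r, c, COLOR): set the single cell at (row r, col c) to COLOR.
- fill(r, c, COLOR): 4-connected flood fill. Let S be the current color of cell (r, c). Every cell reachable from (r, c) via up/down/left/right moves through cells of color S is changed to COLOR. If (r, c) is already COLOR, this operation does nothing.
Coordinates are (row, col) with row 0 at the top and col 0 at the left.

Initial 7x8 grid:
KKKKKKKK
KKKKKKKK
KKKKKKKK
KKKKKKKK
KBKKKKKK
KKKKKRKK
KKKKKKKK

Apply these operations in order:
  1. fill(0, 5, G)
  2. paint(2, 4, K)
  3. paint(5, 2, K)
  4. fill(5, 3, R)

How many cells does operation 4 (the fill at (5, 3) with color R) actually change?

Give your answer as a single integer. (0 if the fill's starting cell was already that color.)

Answer: 52

Derivation:
After op 1 fill(0,5,G) [54 cells changed]:
GGGGGGGG
GGGGGGGG
GGGGGGGG
GGGGGGGG
GBGGGGGG
GGGGGRGG
GGGGGGGG
After op 2 paint(2,4,K):
GGGGGGGG
GGGGGGGG
GGGGKGGG
GGGGGGGG
GBGGGGGG
GGGGGRGG
GGGGGGGG
After op 3 paint(5,2,K):
GGGGGGGG
GGGGGGGG
GGGGKGGG
GGGGGGGG
GBGGGGGG
GGKGGRGG
GGGGGGGG
After op 4 fill(5,3,R) [52 cells changed]:
RRRRRRRR
RRRRRRRR
RRRRKRRR
RRRRRRRR
RBRRRRRR
RRKRRRRR
RRRRRRRR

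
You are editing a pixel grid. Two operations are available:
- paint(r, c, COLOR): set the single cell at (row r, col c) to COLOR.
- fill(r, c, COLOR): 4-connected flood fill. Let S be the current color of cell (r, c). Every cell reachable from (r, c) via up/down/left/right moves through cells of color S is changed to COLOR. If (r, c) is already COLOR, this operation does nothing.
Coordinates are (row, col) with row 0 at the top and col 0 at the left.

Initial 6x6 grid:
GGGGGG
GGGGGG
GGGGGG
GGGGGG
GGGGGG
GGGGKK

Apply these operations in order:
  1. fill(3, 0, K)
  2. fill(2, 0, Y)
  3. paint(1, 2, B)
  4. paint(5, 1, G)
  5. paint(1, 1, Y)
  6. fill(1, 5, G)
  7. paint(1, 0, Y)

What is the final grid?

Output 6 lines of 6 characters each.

Answer: GGGGGG
YGBGGG
GGGGGG
GGGGGG
GGGGGG
GGGGGG

Derivation:
After op 1 fill(3,0,K) [34 cells changed]:
KKKKKK
KKKKKK
KKKKKK
KKKKKK
KKKKKK
KKKKKK
After op 2 fill(2,0,Y) [36 cells changed]:
YYYYYY
YYYYYY
YYYYYY
YYYYYY
YYYYYY
YYYYYY
After op 3 paint(1,2,B):
YYYYYY
YYBYYY
YYYYYY
YYYYYY
YYYYYY
YYYYYY
After op 4 paint(5,1,G):
YYYYYY
YYBYYY
YYYYYY
YYYYYY
YYYYYY
YGYYYY
After op 5 paint(1,1,Y):
YYYYYY
YYBYYY
YYYYYY
YYYYYY
YYYYYY
YGYYYY
After op 6 fill(1,5,G) [34 cells changed]:
GGGGGG
GGBGGG
GGGGGG
GGGGGG
GGGGGG
GGGGGG
After op 7 paint(1,0,Y):
GGGGGG
YGBGGG
GGGGGG
GGGGGG
GGGGGG
GGGGGG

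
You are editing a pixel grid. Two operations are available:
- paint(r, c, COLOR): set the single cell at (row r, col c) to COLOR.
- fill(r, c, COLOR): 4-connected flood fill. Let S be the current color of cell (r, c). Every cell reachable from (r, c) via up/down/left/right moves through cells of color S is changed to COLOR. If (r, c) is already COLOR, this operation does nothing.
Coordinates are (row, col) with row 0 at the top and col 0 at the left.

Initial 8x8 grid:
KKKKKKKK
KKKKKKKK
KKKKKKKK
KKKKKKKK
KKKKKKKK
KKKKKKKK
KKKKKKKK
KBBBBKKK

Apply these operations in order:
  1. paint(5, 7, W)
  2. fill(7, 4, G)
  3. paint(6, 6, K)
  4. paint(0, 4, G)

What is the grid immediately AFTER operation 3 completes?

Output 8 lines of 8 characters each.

Answer: KKKKKKKK
KKKKKKKK
KKKKKKKK
KKKKKKKK
KKKKKKKK
KKKKKKKW
KKKKKKKK
KGGGGKKK

Derivation:
After op 1 paint(5,7,W):
KKKKKKKK
KKKKKKKK
KKKKKKKK
KKKKKKKK
KKKKKKKK
KKKKKKKW
KKKKKKKK
KBBBBKKK
After op 2 fill(7,4,G) [4 cells changed]:
KKKKKKKK
KKKKKKKK
KKKKKKKK
KKKKKKKK
KKKKKKKK
KKKKKKKW
KKKKKKKK
KGGGGKKK
After op 3 paint(6,6,K):
KKKKKKKK
KKKKKKKK
KKKKKKKK
KKKKKKKK
KKKKKKKK
KKKKKKKW
KKKKKKKK
KGGGGKKK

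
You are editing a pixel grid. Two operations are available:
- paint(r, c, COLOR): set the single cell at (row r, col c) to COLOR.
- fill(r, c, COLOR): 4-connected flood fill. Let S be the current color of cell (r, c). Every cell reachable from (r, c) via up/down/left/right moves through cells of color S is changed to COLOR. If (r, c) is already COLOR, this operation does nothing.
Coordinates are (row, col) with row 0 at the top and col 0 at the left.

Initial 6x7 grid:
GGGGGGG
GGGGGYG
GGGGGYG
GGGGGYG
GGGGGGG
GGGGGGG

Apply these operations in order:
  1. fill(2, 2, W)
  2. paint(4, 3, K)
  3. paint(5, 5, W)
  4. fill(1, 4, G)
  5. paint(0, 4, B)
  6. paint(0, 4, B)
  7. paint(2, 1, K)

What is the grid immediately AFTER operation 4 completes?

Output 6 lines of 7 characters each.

After op 1 fill(2,2,W) [39 cells changed]:
WWWWWWW
WWWWWYW
WWWWWYW
WWWWWYW
WWWWWWW
WWWWWWW
After op 2 paint(4,3,K):
WWWWWWW
WWWWWYW
WWWWWYW
WWWWWYW
WWWKWWW
WWWWWWW
After op 3 paint(5,5,W):
WWWWWWW
WWWWWYW
WWWWWYW
WWWWWYW
WWWKWWW
WWWWWWW
After op 4 fill(1,4,G) [38 cells changed]:
GGGGGGG
GGGGGYG
GGGGGYG
GGGGGYG
GGGKGGG
GGGGGGG

Answer: GGGGGGG
GGGGGYG
GGGGGYG
GGGGGYG
GGGKGGG
GGGGGGG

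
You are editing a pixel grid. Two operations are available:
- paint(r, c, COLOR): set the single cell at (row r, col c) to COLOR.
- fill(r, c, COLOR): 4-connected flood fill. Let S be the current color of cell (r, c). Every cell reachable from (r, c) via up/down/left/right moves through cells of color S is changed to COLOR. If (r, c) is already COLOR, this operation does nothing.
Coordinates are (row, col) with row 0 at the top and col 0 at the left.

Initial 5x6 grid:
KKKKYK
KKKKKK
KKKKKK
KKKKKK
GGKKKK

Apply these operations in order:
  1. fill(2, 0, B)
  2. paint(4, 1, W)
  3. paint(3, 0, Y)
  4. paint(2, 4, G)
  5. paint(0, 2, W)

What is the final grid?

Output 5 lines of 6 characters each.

Answer: BBWBYB
BBBBBB
BBBBGB
YBBBBB
GWBBBB

Derivation:
After op 1 fill(2,0,B) [27 cells changed]:
BBBBYB
BBBBBB
BBBBBB
BBBBBB
GGBBBB
After op 2 paint(4,1,W):
BBBBYB
BBBBBB
BBBBBB
BBBBBB
GWBBBB
After op 3 paint(3,0,Y):
BBBBYB
BBBBBB
BBBBBB
YBBBBB
GWBBBB
After op 4 paint(2,4,G):
BBBBYB
BBBBBB
BBBBGB
YBBBBB
GWBBBB
After op 5 paint(0,2,W):
BBWBYB
BBBBBB
BBBBGB
YBBBBB
GWBBBB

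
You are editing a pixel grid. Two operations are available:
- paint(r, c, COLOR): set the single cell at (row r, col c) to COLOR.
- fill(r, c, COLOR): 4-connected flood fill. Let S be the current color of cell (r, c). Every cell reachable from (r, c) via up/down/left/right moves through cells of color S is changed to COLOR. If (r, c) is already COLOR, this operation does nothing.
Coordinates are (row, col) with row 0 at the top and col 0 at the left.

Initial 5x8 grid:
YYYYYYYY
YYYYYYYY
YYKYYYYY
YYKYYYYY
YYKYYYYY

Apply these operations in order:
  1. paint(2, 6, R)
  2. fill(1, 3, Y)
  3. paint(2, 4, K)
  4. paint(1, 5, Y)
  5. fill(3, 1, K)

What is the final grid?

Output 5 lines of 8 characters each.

Answer: KKKKKKKK
KKKKKKKK
KKKKKKRK
KKKKKKKK
KKKKKKKK

Derivation:
After op 1 paint(2,6,R):
YYYYYYYY
YYYYYYYY
YYKYYYRY
YYKYYYYY
YYKYYYYY
After op 2 fill(1,3,Y) [0 cells changed]:
YYYYYYYY
YYYYYYYY
YYKYYYRY
YYKYYYYY
YYKYYYYY
After op 3 paint(2,4,K):
YYYYYYYY
YYYYYYYY
YYKYKYRY
YYKYYYYY
YYKYYYYY
After op 4 paint(1,5,Y):
YYYYYYYY
YYYYYYYY
YYKYKYRY
YYKYYYYY
YYKYYYYY
After op 5 fill(3,1,K) [35 cells changed]:
KKKKKKKK
KKKKKKKK
KKKKKKRK
KKKKKKKK
KKKKKKKK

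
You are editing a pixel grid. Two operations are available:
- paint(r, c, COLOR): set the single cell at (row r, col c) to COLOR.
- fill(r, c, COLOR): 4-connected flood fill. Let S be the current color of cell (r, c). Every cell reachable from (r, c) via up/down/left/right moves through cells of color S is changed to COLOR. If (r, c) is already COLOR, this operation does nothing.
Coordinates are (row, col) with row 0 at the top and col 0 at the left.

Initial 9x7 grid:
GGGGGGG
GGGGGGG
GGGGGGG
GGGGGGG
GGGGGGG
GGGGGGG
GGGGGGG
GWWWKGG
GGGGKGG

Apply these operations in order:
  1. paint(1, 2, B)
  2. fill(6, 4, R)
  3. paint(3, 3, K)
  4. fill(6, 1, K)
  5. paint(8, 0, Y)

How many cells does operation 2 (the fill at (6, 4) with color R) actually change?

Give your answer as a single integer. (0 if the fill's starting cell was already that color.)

After op 1 paint(1,2,B):
GGGGGGG
GGBGGGG
GGGGGGG
GGGGGGG
GGGGGGG
GGGGGGG
GGGGGGG
GWWWKGG
GGGGKGG
After op 2 fill(6,4,R) [57 cells changed]:
RRRRRRR
RRBRRRR
RRRRRRR
RRRRRRR
RRRRRRR
RRRRRRR
RRRRRRR
RWWWKRR
RRRRKRR

Answer: 57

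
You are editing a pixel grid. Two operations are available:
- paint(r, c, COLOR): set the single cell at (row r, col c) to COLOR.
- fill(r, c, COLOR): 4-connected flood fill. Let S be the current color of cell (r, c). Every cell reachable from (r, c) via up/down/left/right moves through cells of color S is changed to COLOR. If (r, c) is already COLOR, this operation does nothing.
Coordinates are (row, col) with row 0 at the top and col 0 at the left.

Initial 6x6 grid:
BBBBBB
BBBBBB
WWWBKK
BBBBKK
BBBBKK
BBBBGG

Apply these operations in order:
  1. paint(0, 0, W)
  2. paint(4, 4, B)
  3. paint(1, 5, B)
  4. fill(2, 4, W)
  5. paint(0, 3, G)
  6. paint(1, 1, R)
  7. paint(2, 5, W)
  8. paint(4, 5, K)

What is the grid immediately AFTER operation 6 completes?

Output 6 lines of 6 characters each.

Answer: WBBGBB
BRBBBB
WWWBWW
BBBBWW
BBBBBW
BBBBGG

Derivation:
After op 1 paint(0,0,W):
WBBBBB
BBBBBB
WWWBKK
BBBBKK
BBBBKK
BBBBGG
After op 2 paint(4,4,B):
WBBBBB
BBBBBB
WWWBKK
BBBBKK
BBBBBK
BBBBGG
After op 3 paint(1,5,B):
WBBBBB
BBBBBB
WWWBKK
BBBBKK
BBBBBK
BBBBGG
After op 4 fill(2,4,W) [5 cells changed]:
WBBBBB
BBBBBB
WWWBWW
BBBBWW
BBBBBW
BBBBGG
After op 5 paint(0,3,G):
WBBGBB
BBBBBB
WWWBWW
BBBBWW
BBBBBW
BBBBGG
After op 6 paint(1,1,R):
WBBGBB
BRBBBB
WWWBWW
BBBBWW
BBBBBW
BBBBGG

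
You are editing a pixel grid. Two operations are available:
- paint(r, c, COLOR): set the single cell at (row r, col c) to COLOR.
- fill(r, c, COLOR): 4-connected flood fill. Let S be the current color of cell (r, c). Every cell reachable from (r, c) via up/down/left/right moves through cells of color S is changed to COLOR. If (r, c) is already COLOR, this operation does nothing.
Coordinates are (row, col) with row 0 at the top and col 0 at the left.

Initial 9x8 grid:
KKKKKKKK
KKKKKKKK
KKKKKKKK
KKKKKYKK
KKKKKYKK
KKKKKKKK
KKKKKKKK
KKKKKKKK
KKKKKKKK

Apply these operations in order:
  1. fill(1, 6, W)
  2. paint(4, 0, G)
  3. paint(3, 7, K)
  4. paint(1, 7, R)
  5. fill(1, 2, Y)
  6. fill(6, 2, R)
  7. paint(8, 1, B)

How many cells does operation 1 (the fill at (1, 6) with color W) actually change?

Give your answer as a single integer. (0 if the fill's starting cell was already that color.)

Answer: 70

Derivation:
After op 1 fill(1,6,W) [70 cells changed]:
WWWWWWWW
WWWWWWWW
WWWWWWWW
WWWWWYWW
WWWWWYWW
WWWWWWWW
WWWWWWWW
WWWWWWWW
WWWWWWWW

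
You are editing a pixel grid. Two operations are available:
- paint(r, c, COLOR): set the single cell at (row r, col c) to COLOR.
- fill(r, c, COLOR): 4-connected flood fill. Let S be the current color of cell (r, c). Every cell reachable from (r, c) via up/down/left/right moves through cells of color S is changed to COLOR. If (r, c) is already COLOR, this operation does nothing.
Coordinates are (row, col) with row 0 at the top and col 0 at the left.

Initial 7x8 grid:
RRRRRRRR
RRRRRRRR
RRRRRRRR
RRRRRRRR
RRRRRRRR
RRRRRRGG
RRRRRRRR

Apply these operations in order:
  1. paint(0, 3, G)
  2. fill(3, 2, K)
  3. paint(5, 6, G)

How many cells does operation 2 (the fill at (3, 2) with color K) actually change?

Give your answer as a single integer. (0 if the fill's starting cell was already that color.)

Answer: 53

Derivation:
After op 1 paint(0,3,G):
RRRGRRRR
RRRRRRRR
RRRRRRRR
RRRRRRRR
RRRRRRRR
RRRRRRGG
RRRRRRRR
After op 2 fill(3,2,K) [53 cells changed]:
KKKGKKKK
KKKKKKKK
KKKKKKKK
KKKKKKKK
KKKKKKKK
KKKKKKGG
KKKKKKKK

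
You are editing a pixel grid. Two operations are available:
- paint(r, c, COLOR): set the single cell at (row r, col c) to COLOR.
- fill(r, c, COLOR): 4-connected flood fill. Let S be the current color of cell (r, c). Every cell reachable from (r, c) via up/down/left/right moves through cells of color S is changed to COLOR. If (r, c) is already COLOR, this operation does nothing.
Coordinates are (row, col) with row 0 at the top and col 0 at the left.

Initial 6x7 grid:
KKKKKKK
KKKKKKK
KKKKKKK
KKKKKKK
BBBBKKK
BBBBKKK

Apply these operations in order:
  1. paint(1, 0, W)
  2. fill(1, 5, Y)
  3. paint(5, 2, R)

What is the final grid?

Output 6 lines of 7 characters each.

Answer: YYYYYYY
WYYYYYY
YYYYYYY
YYYYYYY
BBBBYYY
BBRBYYY

Derivation:
After op 1 paint(1,0,W):
KKKKKKK
WKKKKKK
KKKKKKK
KKKKKKK
BBBBKKK
BBBBKKK
After op 2 fill(1,5,Y) [33 cells changed]:
YYYYYYY
WYYYYYY
YYYYYYY
YYYYYYY
BBBBYYY
BBBBYYY
After op 3 paint(5,2,R):
YYYYYYY
WYYYYYY
YYYYYYY
YYYYYYY
BBBBYYY
BBRBYYY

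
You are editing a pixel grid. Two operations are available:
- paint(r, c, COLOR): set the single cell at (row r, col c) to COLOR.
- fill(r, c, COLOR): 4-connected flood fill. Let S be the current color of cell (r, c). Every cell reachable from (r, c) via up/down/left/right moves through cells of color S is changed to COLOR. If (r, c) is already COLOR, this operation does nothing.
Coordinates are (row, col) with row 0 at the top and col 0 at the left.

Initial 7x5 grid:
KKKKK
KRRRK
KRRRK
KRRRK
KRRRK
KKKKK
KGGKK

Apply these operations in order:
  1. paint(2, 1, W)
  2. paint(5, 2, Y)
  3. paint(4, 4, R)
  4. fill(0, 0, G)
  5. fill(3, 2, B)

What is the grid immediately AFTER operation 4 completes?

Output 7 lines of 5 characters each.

After op 1 paint(2,1,W):
KKKKK
KRRRK
KWRRK
KRRRK
KRRRK
KKKKK
KGGKK
After op 2 paint(5,2,Y):
KKKKK
KRRRK
KWRRK
KRRRK
KRRRK
KKYKK
KGGKK
After op 3 paint(4,4,R):
KKKKK
KRRRK
KWRRK
KRRRK
KRRRR
KKYKK
KGGKK
After op 4 fill(0,0,G) [15 cells changed]:
GGGGG
GRRRG
GWRRG
GRRRG
GRRRR
GGYKK
GGGKK

Answer: GGGGG
GRRRG
GWRRG
GRRRG
GRRRR
GGYKK
GGGKK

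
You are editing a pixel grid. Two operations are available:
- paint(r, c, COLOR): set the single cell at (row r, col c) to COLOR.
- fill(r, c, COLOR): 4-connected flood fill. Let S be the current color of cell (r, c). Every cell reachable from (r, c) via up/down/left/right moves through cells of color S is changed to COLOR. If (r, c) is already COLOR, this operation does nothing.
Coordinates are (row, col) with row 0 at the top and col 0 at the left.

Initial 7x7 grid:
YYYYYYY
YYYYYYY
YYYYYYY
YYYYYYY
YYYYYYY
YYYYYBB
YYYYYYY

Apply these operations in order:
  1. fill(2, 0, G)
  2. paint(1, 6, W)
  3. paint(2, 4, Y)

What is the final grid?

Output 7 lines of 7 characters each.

Answer: GGGGGGG
GGGGGGW
GGGGYGG
GGGGGGG
GGGGGGG
GGGGGBB
GGGGGGG

Derivation:
After op 1 fill(2,0,G) [47 cells changed]:
GGGGGGG
GGGGGGG
GGGGGGG
GGGGGGG
GGGGGGG
GGGGGBB
GGGGGGG
After op 2 paint(1,6,W):
GGGGGGG
GGGGGGW
GGGGGGG
GGGGGGG
GGGGGGG
GGGGGBB
GGGGGGG
After op 3 paint(2,4,Y):
GGGGGGG
GGGGGGW
GGGGYGG
GGGGGGG
GGGGGGG
GGGGGBB
GGGGGGG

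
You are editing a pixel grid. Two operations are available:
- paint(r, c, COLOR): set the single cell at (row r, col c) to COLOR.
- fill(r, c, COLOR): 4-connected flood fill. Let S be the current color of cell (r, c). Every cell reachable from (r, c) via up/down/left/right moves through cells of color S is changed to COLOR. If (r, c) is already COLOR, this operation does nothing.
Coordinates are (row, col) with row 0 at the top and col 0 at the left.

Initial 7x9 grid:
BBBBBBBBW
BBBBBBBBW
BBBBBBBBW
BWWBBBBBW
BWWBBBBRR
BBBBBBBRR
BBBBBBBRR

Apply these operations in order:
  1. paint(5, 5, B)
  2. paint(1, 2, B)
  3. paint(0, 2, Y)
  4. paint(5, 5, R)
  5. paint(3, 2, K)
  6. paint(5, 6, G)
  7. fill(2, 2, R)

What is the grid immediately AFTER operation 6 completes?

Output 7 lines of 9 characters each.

Answer: BBYBBBBBW
BBBBBBBBW
BBBBBBBBW
BWKBBBBBW
BWWBBBBRR
BBBBBRGRR
BBBBBBBRR

Derivation:
After op 1 paint(5,5,B):
BBBBBBBBW
BBBBBBBBW
BBBBBBBBW
BWWBBBBBW
BWWBBBBRR
BBBBBBBRR
BBBBBBBRR
After op 2 paint(1,2,B):
BBBBBBBBW
BBBBBBBBW
BBBBBBBBW
BWWBBBBBW
BWWBBBBRR
BBBBBBBRR
BBBBBBBRR
After op 3 paint(0,2,Y):
BBYBBBBBW
BBBBBBBBW
BBBBBBBBW
BWWBBBBBW
BWWBBBBRR
BBBBBBBRR
BBBBBBBRR
After op 4 paint(5,5,R):
BBYBBBBBW
BBBBBBBBW
BBBBBBBBW
BWWBBBBBW
BWWBBBBRR
BBBBBRBRR
BBBBBBBRR
After op 5 paint(3,2,K):
BBYBBBBBW
BBBBBBBBW
BBBBBBBBW
BWKBBBBBW
BWWBBBBRR
BBBBBRBRR
BBBBBBBRR
After op 6 paint(5,6,G):
BBYBBBBBW
BBBBBBBBW
BBBBBBBBW
BWKBBBBBW
BWWBBBBRR
BBBBBRGRR
BBBBBBBRR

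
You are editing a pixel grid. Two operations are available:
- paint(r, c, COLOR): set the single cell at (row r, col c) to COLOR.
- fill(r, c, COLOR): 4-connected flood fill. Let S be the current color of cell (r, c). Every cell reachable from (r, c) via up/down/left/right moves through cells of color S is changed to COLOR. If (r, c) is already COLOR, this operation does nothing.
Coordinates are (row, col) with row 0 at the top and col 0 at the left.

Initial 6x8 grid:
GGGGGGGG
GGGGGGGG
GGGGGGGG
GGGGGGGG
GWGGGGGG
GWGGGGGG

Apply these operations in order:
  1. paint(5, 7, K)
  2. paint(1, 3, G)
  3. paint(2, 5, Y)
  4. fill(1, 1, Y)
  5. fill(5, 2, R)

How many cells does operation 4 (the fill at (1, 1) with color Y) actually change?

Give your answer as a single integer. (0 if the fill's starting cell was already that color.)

After op 1 paint(5,7,K):
GGGGGGGG
GGGGGGGG
GGGGGGGG
GGGGGGGG
GWGGGGGG
GWGGGGGK
After op 2 paint(1,3,G):
GGGGGGGG
GGGGGGGG
GGGGGGGG
GGGGGGGG
GWGGGGGG
GWGGGGGK
After op 3 paint(2,5,Y):
GGGGGGGG
GGGGGGGG
GGGGGYGG
GGGGGGGG
GWGGGGGG
GWGGGGGK
After op 4 fill(1,1,Y) [44 cells changed]:
YYYYYYYY
YYYYYYYY
YYYYYYYY
YYYYYYYY
YWYYYYYY
YWYYYYYK

Answer: 44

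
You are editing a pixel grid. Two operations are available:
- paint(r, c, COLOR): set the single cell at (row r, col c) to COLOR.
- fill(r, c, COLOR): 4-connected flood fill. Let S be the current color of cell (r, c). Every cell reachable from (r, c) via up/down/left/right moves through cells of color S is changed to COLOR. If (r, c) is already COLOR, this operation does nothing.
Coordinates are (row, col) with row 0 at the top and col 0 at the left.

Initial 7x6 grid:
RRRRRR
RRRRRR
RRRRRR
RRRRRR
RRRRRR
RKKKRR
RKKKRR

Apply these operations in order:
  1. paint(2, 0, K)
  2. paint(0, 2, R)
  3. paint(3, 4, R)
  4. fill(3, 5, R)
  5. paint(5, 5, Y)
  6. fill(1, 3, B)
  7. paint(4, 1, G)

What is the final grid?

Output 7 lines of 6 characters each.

After op 1 paint(2,0,K):
RRRRRR
RRRRRR
KRRRRR
RRRRRR
RRRRRR
RKKKRR
RKKKRR
After op 2 paint(0,2,R):
RRRRRR
RRRRRR
KRRRRR
RRRRRR
RRRRRR
RKKKRR
RKKKRR
After op 3 paint(3,4,R):
RRRRRR
RRRRRR
KRRRRR
RRRRRR
RRRRRR
RKKKRR
RKKKRR
After op 4 fill(3,5,R) [0 cells changed]:
RRRRRR
RRRRRR
KRRRRR
RRRRRR
RRRRRR
RKKKRR
RKKKRR
After op 5 paint(5,5,Y):
RRRRRR
RRRRRR
KRRRRR
RRRRRR
RRRRRR
RKKKRY
RKKKRR
After op 6 fill(1,3,B) [34 cells changed]:
BBBBBB
BBBBBB
KBBBBB
BBBBBB
BBBBBB
BKKKBY
BKKKBB
After op 7 paint(4,1,G):
BBBBBB
BBBBBB
KBBBBB
BBBBBB
BGBBBB
BKKKBY
BKKKBB

Answer: BBBBBB
BBBBBB
KBBBBB
BBBBBB
BGBBBB
BKKKBY
BKKKBB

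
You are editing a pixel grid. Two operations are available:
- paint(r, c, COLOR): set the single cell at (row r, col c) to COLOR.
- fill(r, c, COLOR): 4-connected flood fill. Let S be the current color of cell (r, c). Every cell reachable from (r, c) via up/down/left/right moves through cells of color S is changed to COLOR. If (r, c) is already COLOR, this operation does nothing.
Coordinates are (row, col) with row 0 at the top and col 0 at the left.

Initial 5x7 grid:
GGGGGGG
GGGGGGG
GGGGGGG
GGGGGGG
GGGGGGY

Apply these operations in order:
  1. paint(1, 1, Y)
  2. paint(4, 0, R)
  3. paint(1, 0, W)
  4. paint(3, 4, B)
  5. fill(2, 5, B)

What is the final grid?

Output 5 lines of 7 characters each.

Answer: BBBBBBB
WYBBBBB
BBBBBBB
BBBBBBB
RBBBBBY

Derivation:
After op 1 paint(1,1,Y):
GGGGGGG
GYGGGGG
GGGGGGG
GGGGGGG
GGGGGGY
After op 2 paint(4,0,R):
GGGGGGG
GYGGGGG
GGGGGGG
GGGGGGG
RGGGGGY
After op 3 paint(1,0,W):
GGGGGGG
WYGGGGG
GGGGGGG
GGGGGGG
RGGGGGY
After op 4 paint(3,4,B):
GGGGGGG
WYGGGGG
GGGGGGG
GGGGBGG
RGGGGGY
After op 5 fill(2,5,B) [30 cells changed]:
BBBBBBB
WYBBBBB
BBBBBBB
BBBBBBB
RBBBBBY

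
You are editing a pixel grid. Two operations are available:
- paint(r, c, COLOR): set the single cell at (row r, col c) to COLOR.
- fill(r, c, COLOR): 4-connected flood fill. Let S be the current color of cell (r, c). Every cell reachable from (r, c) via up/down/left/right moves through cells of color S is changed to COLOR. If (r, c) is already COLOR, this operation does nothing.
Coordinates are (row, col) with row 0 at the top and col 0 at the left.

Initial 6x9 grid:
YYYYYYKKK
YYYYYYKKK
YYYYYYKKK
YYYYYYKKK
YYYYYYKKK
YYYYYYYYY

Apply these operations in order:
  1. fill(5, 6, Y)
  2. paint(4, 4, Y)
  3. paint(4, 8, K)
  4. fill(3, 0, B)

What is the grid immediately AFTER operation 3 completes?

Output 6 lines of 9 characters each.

After op 1 fill(5,6,Y) [0 cells changed]:
YYYYYYKKK
YYYYYYKKK
YYYYYYKKK
YYYYYYKKK
YYYYYYKKK
YYYYYYYYY
After op 2 paint(4,4,Y):
YYYYYYKKK
YYYYYYKKK
YYYYYYKKK
YYYYYYKKK
YYYYYYKKK
YYYYYYYYY
After op 3 paint(4,8,K):
YYYYYYKKK
YYYYYYKKK
YYYYYYKKK
YYYYYYKKK
YYYYYYKKK
YYYYYYYYY

Answer: YYYYYYKKK
YYYYYYKKK
YYYYYYKKK
YYYYYYKKK
YYYYYYKKK
YYYYYYYYY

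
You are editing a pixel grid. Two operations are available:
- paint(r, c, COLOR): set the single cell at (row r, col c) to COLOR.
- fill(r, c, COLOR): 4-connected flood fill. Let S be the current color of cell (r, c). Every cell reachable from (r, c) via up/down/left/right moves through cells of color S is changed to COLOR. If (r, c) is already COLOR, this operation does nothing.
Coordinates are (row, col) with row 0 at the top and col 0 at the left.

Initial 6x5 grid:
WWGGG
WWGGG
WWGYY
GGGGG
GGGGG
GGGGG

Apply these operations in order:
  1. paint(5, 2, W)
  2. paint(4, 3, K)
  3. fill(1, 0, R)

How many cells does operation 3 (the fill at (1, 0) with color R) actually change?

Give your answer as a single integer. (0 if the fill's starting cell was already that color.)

Answer: 6

Derivation:
After op 1 paint(5,2,W):
WWGGG
WWGGG
WWGYY
GGGGG
GGGGG
GGWGG
After op 2 paint(4,3,K):
WWGGG
WWGGG
WWGYY
GGGGG
GGGKG
GGWGG
After op 3 fill(1,0,R) [6 cells changed]:
RRGGG
RRGGG
RRGYY
GGGGG
GGGKG
GGWGG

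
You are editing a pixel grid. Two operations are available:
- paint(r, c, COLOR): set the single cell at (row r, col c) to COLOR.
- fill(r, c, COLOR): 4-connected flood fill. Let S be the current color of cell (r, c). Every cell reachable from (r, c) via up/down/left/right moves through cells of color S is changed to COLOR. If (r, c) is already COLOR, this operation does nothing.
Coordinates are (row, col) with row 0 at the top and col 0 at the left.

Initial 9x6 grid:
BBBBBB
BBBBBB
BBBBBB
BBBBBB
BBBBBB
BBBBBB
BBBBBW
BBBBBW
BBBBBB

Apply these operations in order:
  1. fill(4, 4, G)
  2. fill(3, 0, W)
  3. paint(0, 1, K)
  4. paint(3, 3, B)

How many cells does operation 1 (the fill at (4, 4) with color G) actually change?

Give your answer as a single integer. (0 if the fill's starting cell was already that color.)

Answer: 52

Derivation:
After op 1 fill(4,4,G) [52 cells changed]:
GGGGGG
GGGGGG
GGGGGG
GGGGGG
GGGGGG
GGGGGG
GGGGGW
GGGGGW
GGGGGG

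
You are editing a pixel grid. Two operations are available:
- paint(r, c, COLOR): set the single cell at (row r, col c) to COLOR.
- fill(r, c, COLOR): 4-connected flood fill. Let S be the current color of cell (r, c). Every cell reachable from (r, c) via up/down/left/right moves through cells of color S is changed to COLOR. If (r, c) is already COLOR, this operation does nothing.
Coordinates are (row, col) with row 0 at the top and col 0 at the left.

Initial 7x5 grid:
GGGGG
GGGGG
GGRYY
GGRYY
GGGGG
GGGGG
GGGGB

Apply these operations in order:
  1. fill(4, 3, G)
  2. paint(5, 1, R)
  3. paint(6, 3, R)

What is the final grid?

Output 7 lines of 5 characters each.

Answer: GGGGG
GGGGG
GGRYY
GGRYY
GGGGG
GRGGG
GGGRB

Derivation:
After op 1 fill(4,3,G) [0 cells changed]:
GGGGG
GGGGG
GGRYY
GGRYY
GGGGG
GGGGG
GGGGB
After op 2 paint(5,1,R):
GGGGG
GGGGG
GGRYY
GGRYY
GGGGG
GRGGG
GGGGB
After op 3 paint(6,3,R):
GGGGG
GGGGG
GGRYY
GGRYY
GGGGG
GRGGG
GGGRB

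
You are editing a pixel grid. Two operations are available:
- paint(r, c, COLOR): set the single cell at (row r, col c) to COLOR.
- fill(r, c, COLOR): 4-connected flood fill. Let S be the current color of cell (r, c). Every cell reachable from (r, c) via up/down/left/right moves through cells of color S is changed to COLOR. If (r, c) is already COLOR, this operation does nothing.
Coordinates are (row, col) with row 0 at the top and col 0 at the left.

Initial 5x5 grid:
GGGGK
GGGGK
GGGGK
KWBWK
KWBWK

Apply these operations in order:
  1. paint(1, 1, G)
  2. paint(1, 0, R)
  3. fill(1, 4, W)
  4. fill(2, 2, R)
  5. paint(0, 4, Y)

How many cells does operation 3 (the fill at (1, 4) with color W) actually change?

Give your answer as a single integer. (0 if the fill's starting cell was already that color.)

After op 1 paint(1,1,G):
GGGGK
GGGGK
GGGGK
KWBWK
KWBWK
After op 2 paint(1,0,R):
GGGGK
RGGGK
GGGGK
KWBWK
KWBWK
After op 3 fill(1,4,W) [5 cells changed]:
GGGGW
RGGGW
GGGGW
KWBWW
KWBWW

Answer: 5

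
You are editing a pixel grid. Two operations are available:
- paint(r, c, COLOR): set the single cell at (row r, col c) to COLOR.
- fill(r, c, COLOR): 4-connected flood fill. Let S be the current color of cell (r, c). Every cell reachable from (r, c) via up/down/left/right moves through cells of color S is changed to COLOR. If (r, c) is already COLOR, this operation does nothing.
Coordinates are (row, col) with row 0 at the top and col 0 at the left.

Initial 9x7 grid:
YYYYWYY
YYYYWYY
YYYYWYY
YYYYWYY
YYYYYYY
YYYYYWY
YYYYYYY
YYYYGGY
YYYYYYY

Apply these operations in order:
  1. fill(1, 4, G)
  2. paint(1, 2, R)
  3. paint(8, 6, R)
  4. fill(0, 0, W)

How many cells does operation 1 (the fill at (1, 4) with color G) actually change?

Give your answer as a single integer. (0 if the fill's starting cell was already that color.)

After op 1 fill(1,4,G) [4 cells changed]:
YYYYGYY
YYYYGYY
YYYYGYY
YYYYGYY
YYYYYYY
YYYYYWY
YYYYYYY
YYYYGGY
YYYYYYY

Answer: 4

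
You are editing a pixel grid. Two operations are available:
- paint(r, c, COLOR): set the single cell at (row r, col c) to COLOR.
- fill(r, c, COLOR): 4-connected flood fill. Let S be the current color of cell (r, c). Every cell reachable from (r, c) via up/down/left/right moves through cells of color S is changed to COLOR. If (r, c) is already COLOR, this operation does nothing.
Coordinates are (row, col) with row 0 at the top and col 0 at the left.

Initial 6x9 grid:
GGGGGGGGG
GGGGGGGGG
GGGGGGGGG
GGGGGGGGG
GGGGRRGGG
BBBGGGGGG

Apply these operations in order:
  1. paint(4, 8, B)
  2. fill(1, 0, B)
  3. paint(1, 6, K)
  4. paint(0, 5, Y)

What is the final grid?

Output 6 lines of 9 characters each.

Answer: BBBBBYBBB
BBBBBBKBB
BBBBBBBBB
BBBBBBBBB
BBBBRRBBB
BBBBBBBBB

Derivation:
After op 1 paint(4,8,B):
GGGGGGGGG
GGGGGGGGG
GGGGGGGGG
GGGGGGGGG
GGGGRRGGB
BBBGGGGGG
After op 2 fill(1,0,B) [48 cells changed]:
BBBBBBBBB
BBBBBBBBB
BBBBBBBBB
BBBBBBBBB
BBBBRRBBB
BBBBBBBBB
After op 3 paint(1,6,K):
BBBBBBBBB
BBBBBBKBB
BBBBBBBBB
BBBBBBBBB
BBBBRRBBB
BBBBBBBBB
After op 4 paint(0,5,Y):
BBBBBYBBB
BBBBBBKBB
BBBBBBBBB
BBBBBBBBB
BBBBRRBBB
BBBBBBBBB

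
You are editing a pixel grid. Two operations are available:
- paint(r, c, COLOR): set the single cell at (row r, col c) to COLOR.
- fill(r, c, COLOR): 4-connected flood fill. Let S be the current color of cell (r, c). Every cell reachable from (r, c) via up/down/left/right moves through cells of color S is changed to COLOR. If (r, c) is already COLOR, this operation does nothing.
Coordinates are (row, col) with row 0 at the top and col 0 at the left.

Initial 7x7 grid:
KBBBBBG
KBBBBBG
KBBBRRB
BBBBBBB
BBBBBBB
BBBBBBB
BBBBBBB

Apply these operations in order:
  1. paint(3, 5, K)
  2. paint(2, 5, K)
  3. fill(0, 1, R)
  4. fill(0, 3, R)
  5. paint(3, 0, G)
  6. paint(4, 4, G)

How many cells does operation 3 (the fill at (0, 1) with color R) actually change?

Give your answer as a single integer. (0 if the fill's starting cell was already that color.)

Answer: 41

Derivation:
After op 1 paint(3,5,K):
KBBBBBG
KBBBBBG
KBBBRRB
BBBBBKB
BBBBBBB
BBBBBBB
BBBBBBB
After op 2 paint(2,5,K):
KBBBBBG
KBBBBBG
KBBBRKB
BBBBBKB
BBBBBBB
BBBBBBB
BBBBBBB
After op 3 fill(0,1,R) [41 cells changed]:
KRRRRRG
KRRRRRG
KRRRRKR
RRRRRKR
RRRRRRR
RRRRRRR
RRRRRRR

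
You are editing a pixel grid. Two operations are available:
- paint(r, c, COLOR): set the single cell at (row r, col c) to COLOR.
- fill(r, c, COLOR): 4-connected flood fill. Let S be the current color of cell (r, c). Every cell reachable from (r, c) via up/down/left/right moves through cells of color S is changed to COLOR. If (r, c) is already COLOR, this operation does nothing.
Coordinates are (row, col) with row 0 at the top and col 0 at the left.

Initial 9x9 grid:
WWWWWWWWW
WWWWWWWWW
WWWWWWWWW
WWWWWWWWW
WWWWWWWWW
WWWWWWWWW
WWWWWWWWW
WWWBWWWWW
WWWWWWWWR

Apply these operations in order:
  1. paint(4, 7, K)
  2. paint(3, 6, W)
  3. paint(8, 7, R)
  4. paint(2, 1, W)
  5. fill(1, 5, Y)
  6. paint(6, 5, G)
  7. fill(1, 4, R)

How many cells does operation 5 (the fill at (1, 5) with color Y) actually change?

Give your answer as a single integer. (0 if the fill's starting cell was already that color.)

After op 1 paint(4,7,K):
WWWWWWWWW
WWWWWWWWW
WWWWWWWWW
WWWWWWWWW
WWWWWWWKW
WWWWWWWWW
WWWWWWWWW
WWWBWWWWW
WWWWWWWWR
After op 2 paint(3,6,W):
WWWWWWWWW
WWWWWWWWW
WWWWWWWWW
WWWWWWWWW
WWWWWWWKW
WWWWWWWWW
WWWWWWWWW
WWWBWWWWW
WWWWWWWWR
After op 3 paint(8,7,R):
WWWWWWWWW
WWWWWWWWW
WWWWWWWWW
WWWWWWWWW
WWWWWWWKW
WWWWWWWWW
WWWWWWWWW
WWWBWWWWW
WWWWWWWRR
After op 4 paint(2,1,W):
WWWWWWWWW
WWWWWWWWW
WWWWWWWWW
WWWWWWWWW
WWWWWWWKW
WWWWWWWWW
WWWWWWWWW
WWWBWWWWW
WWWWWWWRR
After op 5 fill(1,5,Y) [77 cells changed]:
YYYYYYYYY
YYYYYYYYY
YYYYYYYYY
YYYYYYYYY
YYYYYYYKY
YYYYYYYYY
YYYYYYYYY
YYYBYYYYY
YYYYYYYRR

Answer: 77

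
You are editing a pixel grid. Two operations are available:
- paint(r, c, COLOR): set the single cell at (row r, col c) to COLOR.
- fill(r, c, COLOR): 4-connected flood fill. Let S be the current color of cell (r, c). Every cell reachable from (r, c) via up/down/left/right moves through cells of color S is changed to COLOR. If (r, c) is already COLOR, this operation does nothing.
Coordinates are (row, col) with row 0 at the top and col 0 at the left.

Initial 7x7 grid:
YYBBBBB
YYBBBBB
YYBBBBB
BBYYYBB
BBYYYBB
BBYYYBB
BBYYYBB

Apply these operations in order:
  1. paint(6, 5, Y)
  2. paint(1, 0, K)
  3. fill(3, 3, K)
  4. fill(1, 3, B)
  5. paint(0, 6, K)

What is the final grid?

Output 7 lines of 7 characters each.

After op 1 paint(6,5,Y):
YYBBBBB
YYBBBBB
YYBBBBB
BBYYYBB
BBYYYBB
BBYYYBB
BBYYYYB
After op 2 paint(1,0,K):
YYBBBBB
KYBBBBB
YYBBBBB
BBYYYBB
BBYYYBB
BBYYYBB
BBYYYYB
After op 3 fill(3,3,K) [13 cells changed]:
YYBBBBB
KYBBBBB
YYBBBBB
BBKKKBB
BBKKKBB
BBKKKBB
BBKKKKB
After op 4 fill(1,3,B) [0 cells changed]:
YYBBBBB
KYBBBBB
YYBBBBB
BBKKKBB
BBKKKBB
BBKKKBB
BBKKKKB
After op 5 paint(0,6,K):
YYBBBBK
KYBBBBB
YYBBBBB
BBKKKBB
BBKKKBB
BBKKKBB
BBKKKKB

Answer: YYBBBBK
KYBBBBB
YYBBBBB
BBKKKBB
BBKKKBB
BBKKKBB
BBKKKKB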